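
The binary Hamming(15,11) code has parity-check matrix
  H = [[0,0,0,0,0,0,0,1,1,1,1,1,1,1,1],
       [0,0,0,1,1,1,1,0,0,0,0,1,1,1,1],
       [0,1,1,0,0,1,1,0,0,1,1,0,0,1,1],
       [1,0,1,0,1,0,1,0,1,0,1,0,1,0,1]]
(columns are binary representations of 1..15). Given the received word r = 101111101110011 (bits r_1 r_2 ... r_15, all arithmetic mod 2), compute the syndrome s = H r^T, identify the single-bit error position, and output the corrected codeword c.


s = (1, 0, 1, 1)^T, error position = 11, corrected codeword c = 101111101100011

Compute s = H r^T mod 2 one row at a time:
  s_1 = 0 + 1 + 1 + 1 + 0 + 0 + 1 + 1 = 5 ≡ 1 (mod 2).
  s_2 = 1 + 1 + 1 + 1 + 0 + 0 + 1 + 1 = 6 ≡ 0 (mod 2).
  s_3 = 0 + 1 + 1 + 1 + 1 + 1 + 1 + 1 = 7 ≡ 1 (mod 2).
  s_4 = 1 + 1 + 1 + 1 + 1 + 1 + 0 + 1 = 7 ≡ 1 (mod 2).
s = (1, 0, 1, 1)^T — this equals column 11 of H (binary 1011), so error is at position 11.
Correct: flip bit 11 of r = 101111101110011 to get c = 101111101100011.


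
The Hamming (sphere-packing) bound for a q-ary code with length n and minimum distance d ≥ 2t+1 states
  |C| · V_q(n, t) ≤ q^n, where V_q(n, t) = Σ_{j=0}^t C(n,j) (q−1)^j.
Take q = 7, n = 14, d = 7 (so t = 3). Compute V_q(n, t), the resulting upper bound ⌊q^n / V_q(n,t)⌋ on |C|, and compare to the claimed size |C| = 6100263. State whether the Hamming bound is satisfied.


V_q(n, t) = 81985, q^n = 678223072849, Hamming bound = 8272526, |C| = 6100263 ≤ bound (satisfied).

Step 1: Compute V_q(n, t) = Σ_{j=0}^3 C(n, j) (q−1)^j.
  j = 0: C(14,0)·(6)^0 = 1·1 = 1.
  j = 1: C(14,1)·(6)^1 = 14·6 = 84.
  j = 2: C(14,2)·(6)^2 = 91·36 = 3276.
  j = 3: C(14,3)·(6)^3 = 364·216 = 78624.
  V_q(n, t) = 1 + 84 + 3276 + 78624 = 81985.
Step 2: q^n = 7^14 = 678223072849.
Step 3: Hamming bound ⌊q^n / V_q(n,t)⌋ = ⌊678223072849/81985⌋ = 8272526.
Step 4: Compare |C| = 6100263 to 8272526: satisfied.
The claimed |C| lies below the Hamming bound.


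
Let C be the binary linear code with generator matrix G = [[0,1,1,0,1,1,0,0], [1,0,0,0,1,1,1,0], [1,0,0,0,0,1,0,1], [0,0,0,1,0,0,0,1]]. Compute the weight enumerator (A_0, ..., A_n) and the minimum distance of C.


Weight distribution: A_0 = 1, A_2 = 1, A_3 = 4, A_4 = 3, A_5 = 4, A_6 = 3. Minimum distance d = 2.

Enumerate all 2^4 = 16 messages m ∈ F_2^4.
For each, compute codeword c = mG in F_2^8, then tally its weight.
  m = 0000 → c = 00000000, weight = 0.
  m = 1000 → c = 01101100, weight = 4.
  m = 0100 → c = 10001110, weight = 4.
  m = 1100 → c = 11100010, weight = 4.
  m = 0010 → c = 10000101, weight = 3.
  m = 1010 → c = 11101001, weight = 5.
  m = 0110 → c = 00001011, weight = 3.
  m = 1110 → c = 01100111, weight = 5.
  m = 0001 → c = 00010001, weight = 2.
  m = 1001 → c = 01111101, weight = 6.
  m = 0101 → c = 10011111, weight = 6.
  m = 1101 → c = 11110011, weight = 6.
  m = 0011 → c = 10010100, weight = 3.
  m = 1011 → c = 11111000, weight = 5.
  m = 0111 → c = 00011010, weight = 3.
  m = 1111 → c = 01110110, weight = 5.
Tally weights:
  weight 0: 1 codewords.
  weight 2: 1 codewords.
  weight 3: 4 codewords.
  weight 4: 3 codewords.
  weight 5: 4 codewords.
  weight 6: 3 codewords.
Minimum distance d = smallest w > 0 with A_w > 0 = 2.
Sanity: Σ A_w = 16 = 2^4 = 16 ✓.


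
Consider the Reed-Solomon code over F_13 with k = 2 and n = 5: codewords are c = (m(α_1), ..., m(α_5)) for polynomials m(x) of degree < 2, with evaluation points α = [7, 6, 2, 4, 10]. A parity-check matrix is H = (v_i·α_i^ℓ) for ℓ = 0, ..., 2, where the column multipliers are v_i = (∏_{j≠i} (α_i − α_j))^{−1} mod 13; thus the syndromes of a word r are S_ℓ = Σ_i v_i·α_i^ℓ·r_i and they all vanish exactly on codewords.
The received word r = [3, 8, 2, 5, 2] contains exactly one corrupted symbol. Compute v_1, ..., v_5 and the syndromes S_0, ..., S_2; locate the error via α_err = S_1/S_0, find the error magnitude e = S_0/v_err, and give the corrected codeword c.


S = (10, 9, 12), error at position 5, error magnitude e = 1, c = [3, 8, 2, 5, 1].

Step 1: column multipliers v_i = (∏_{j≠i}(α_i − α_j))^{−1} mod 13.
  i = 1 (α = 7): (7−6)(7−2)(7−4)(7−10) = 1·5·3·(−3) = −45 ≡ 7, so v_1 = 7^{−1} = 2 (mod 13).
  i = 2 (α = 6): (6−7)(6−2)(6−4)(6−10) = (−1)·4·2·(−4) = 32 ≡ 6, so v_2 = 6^{−1} = 11 (mod 13).
  i = 3 (α = 2): (2−7)(2−6)(2−4)(2−10) = (−5)·(−4)·(−2)·(−8) = 320 ≡ 8, so v_3 = 8^{−1} = 5 (mod 13).
  i = 4 (α = 4): (4−7)(4−6)(4−2)(4−10) = (−3)·(−2)·2·(−6) = −72 ≡ 6, so v_4 = 6^{−1} = 11 (mod 13).
  i = 5 (α = 10): (10−7)(10−6)(10−2)(10−4) = 3·4·8·6 = 576 ≡ 4, so v_5 = 4^{−1} = 10 (mod 13).
  v = [2, 11, 5, 11, 10].
Step 2: syndromes of r = [3, 8, 2, 5, 2] (all sums mod 13).
  S_0 = Σ v_i r_i = 2·3 + 11·8 + 5·2 + 11·5 + 10·2 = 179 ≡ 10.
  S_1 = Σ v_i α_i r_i = 2·7·3 + 11·6·8 + 5·2·2 + 11·4·5 + 10·10·2 = 1010 ≡ 9.
  α_i^2 mod 13 = [10, 10, 4, 3, 9].
  S_2 = Σ v_i α_i^2 r_i = 2·10·3 + 11·10·8 + 5·4·2 + 11·3·5 + 10·9·2 = 1325 ≡ 12.
  S = (10, 9, 12) ≠ 0, so r is not a codeword (an error is present).
Step 3: locate the error. For a single error e at position i, S_ℓ = v_i·e·α_i^ℓ, so α_err = S_1/S_0.
  S_0^{−1} = 10^{−1} = 4 (mod 13), so α_err = 9·4 = 36 ≡ 10 = α_5. Error position i = 5.
  Consistency check: S_2/S_1 = 12·3 = 36 ≡ 10 = α_err ✓ (single-error assumption holds).
Step 4: error magnitude e = S_0/v_5 = S_0·∏_{j≠5}(α_5 − α_j) = 10·4 = 40 ≡ 1 (mod 13).
Step 5: correct position 5: c_5 = r_5 − e = 2 − 1 ≡ 1 (mod 13). Hence c = [3, 8, 2, 5, 1].
  Check: interpolating c through the α_i gives m(x) = 12 + 8·x (degree < 2) with m(α_i) = c_i for every i, so c is indeed a codeword.


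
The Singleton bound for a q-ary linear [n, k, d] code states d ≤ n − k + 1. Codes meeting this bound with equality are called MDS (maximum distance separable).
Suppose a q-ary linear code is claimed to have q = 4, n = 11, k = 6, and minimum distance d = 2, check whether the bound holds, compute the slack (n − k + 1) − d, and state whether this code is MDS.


Singleton RHS = n − k + 1 = 6, slack = 4, bound satisfied, not MDS.

Singleton bound: d ≤ n − k + 1.
Here n = 11, k = 6, so n − k + 1 = 6.
Given d = 2, check d ≤ 6: YES.
Slack = (n − k + 1) − d = 4.
The code is NOT MDS (slack = 4 > 0).
Description: the claimed parameters are [11, 6, 2]_4; such a code would be non-MDS.


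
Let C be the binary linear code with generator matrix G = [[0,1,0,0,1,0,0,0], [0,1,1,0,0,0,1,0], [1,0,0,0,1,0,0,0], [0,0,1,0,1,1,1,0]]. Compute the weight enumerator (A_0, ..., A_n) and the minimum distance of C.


Weight distribution: A_0 = 1, A_1 = 1, A_2 = 3, A_3 = 6, A_4 = 3, A_5 = 1, A_6 = 1. Minimum distance d = 1.

Enumerate all 2^4 = 16 messages m ∈ F_2^4.
For each, compute codeword c = mG in F_2^8, then tally its weight.
  m = 0000 → c = 00000000, weight = 0.
  m = 1000 → c = 01001000, weight = 2.
  m = 0100 → c = 01100010, weight = 3.
  m = 1100 → c = 00101010, weight = 3.
  m = 0010 → c = 10001000, weight = 2.
  m = 1010 → c = 11000000, weight = 2.
  m = 0110 → c = 11101010, weight = 5.
  m = 1110 → c = 10100010, weight = 3.
  m = 0001 → c = 00101110, weight = 4.
  m = 1001 → c = 01100110, weight = 4.
  m = 0101 → c = 01001100, weight = 3.
  m = 1101 → c = 00000100, weight = 1.
  m = 0011 → c = 10100110, weight = 4.
  m = 1011 → c = 11101110, weight = 6.
  m = 0111 → c = 11000100, weight = 3.
  m = 1111 → c = 10001100, weight = 3.
Tally weights:
  weight 0: 1 codewords.
  weight 1: 1 codewords.
  weight 2: 3 codewords.
  weight 3: 6 codewords.
  weight 4: 3 codewords.
  weight 5: 1 codewords.
  weight 6: 1 codewords.
Minimum distance d = smallest w > 0 with A_w > 0 = 1.
Sanity: Σ A_w = 16 = 2^4 = 16 ✓.


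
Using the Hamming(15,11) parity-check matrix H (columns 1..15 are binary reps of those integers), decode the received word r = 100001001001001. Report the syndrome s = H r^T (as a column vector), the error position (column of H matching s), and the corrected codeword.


s = (1, 1, 0, 1)^T, error position = 13, corrected codeword c = 100001001001101

Compute s = H r^T mod 2 one row at a time:
  s_1 = 0 + 1 + 0 + 0 + 1 + 0 + 0 + 1 = 3 ≡ 1 (mod 2).
  s_2 = 0 + 0 + 1 + 0 + 1 + 0 + 0 + 1 = 3 ≡ 1 (mod 2).
  s_3 = 0 + 0 + 1 + 0 + 0 + 0 + 0 + 1 = 2 ≡ 0 (mod 2).
  s_4 = 1 + 0 + 0 + 0 + 1 + 0 + 0 + 1 = 3 ≡ 1 (mod 2).
s = (1, 1, 0, 1)^T — this equals column 13 of H (binary 1101), so error is at position 13.
Correct: flip bit 13 of r = 100001001001001 to get c = 100001001001101.


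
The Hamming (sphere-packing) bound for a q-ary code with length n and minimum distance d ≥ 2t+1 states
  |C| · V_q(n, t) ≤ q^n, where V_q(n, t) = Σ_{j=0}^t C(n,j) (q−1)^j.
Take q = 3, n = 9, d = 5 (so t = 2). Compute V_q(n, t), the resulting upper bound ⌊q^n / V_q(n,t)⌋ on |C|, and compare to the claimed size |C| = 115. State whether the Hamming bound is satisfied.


V_q(n, t) = 163, q^n = 19683, Hamming bound = 120, |C| = 115 ≤ bound (satisfied).

Step 1: Compute V_q(n, t) = Σ_{j=0}^2 C(n, j) (q−1)^j.
  j = 0: C(9,0)·(2)^0 = 1·1 = 1.
  j = 1: C(9,1)·(2)^1 = 9·2 = 18.
  j = 2: C(9,2)·(2)^2 = 36·4 = 144.
  V_q(n, t) = 1 + 18 + 144 = 163.
Step 2: q^n = 3^9 = 19683.
Step 3: Hamming bound ⌊q^n / V_q(n,t)⌋ = ⌊19683/163⌋ = 120.
Step 4: Compare |C| = 115 to 120: satisfied.
The claimed |C| lies below the Hamming bound.


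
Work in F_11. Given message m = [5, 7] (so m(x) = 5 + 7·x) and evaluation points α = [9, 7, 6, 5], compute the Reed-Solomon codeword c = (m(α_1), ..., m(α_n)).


c = [2, 10, 3, 7]

Message polynomial: m(x) = 5 + 7·x (mod 11).
For each evaluation point α_i, compute m(α_i) mod 11:
  α_1 = 9: Horner steps 7 → 2, so m(9) = 2.
  α_2 = 7: Horner steps 7 → 10, so m(7) = 10.
  α_3 = 6: Horner steps 7 → 3, so m(6) = 3.
  α_4 = 5: Horner steps 7 → 7, so m(5) = 7.
Codeword c = [2, 10, 3, 7] ∈ F_11^4.


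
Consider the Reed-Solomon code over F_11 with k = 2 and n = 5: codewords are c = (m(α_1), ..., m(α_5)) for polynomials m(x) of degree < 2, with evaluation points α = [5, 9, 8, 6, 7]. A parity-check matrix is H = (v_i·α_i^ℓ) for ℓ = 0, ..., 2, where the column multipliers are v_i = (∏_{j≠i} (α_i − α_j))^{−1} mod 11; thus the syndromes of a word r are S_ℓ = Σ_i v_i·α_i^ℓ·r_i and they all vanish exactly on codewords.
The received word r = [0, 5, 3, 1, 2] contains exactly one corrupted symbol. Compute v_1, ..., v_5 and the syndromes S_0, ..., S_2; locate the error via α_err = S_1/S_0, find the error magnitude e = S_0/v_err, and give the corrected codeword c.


S = (6, 10, 2), error at position 2, error magnitude e = 1, c = [0, 4, 3, 1, 2].

Step 1: column multipliers v_i = (∏_{j≠i}(α_i − α_j))^{−1} mod 11.
  i = 1 (α = 5): (5−9)(5−8)(5−6)(5−7) = (−4)·(−3)·(−1)·(−2) = 24 ≡ 2, so v_1 = 2^{−1} = 6 (mod 11).
  i = 2 (α = 9): (9−5)(9−8)(9−6)(9−7) = 4·1·3·2 = 24 ≡ 2, so v_2 = 2^{−1} = 6 (mod 11).
  i = 3 (α = 8): (8−5)(8−9)(8−6)(8−7) = 3·(−1)·2·1 = −6 ≡ 5, so v_3 = 5^{−1} = 9 (mod 11).
  i = 4 (α = 6): (6−5)(6−9)(6−8)(6−7) = 1·(−3)·(−2)·(−1) = −6 ≡ 5, so v_4 = 5^{−1} = 9 (mod 11).
  i = 5 (α = 7): (7−5)(7−9)(7−8)(7−6) = 2·(−2)·(−1)·1 = 4 ≡ 4, so v_5 = 4^{−1} = 3 (mod 11).
  v = [6, 6, 9, 9, 3].
Step 2: syndromes of r = [0, 5, 3, 1, 2] (all sums mod 11).
  S_0 = Σ v_i r_i = 6·0 + 6·5 + 9·3 + 9·1 + 3·2 = 72 ≡ 6.
  S_1 = Σ v_i α_i r_i = 6·5·0 + 6·9·5 + 9·8·3 + 9·6·1 + 3·7·2 = 582 ≡ 10.
  α_i^2 mod 11 = [3, 4, 9, 3, 5].
  S_2 = Σ v_i α_i^2 r_i = 6·3·0 + 6·4·5 + 9·9·3 + 9·3·1 + 3·5·2 = 420 ≡ 2.
  S = (6, 10, 2) ≠ 0, so r is not a codeword (an error is present).
Step 3: locate the error. For a single error e at position i, S_ℓ = v_i·e·α_i^ℓ, so α_err = S_1/S_0.
  S_0^{−1} = 6^{−1} = 2 (mod 11), so α_err = 10·2 = 20 ≡ 9 = α_2. Error position i = 2.
  Consistency check: S_2/S_1 = 2·10 = 20 ≡ 9 = α_err ✓ (single-error assumption holds).
Step 4: error magnitude e = S_0/v_2 = S_0·∏_{j≠2}(α_2 − α_j) = 6·2 = 12 ≡ 1 (mod 11).
Step 5: correct position 2: c_2 = r_2 − e = 5 − 1 ≡ 4 (mod 11). Hence c = [0, 4, 3, 1, 2].
  Check: interpolating c through the α_i gives m(x) = 6 + 1·x (degree < 2) with m(α_i) = c_i for every i, so c is indeed a codeword.


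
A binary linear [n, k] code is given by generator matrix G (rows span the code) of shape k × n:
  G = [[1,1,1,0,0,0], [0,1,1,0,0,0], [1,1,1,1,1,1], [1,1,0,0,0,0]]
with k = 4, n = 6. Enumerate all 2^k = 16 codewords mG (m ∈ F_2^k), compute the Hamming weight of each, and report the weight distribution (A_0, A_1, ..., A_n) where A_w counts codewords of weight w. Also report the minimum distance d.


Weight distribution: A_0 = 1, A_1 = 3, A_2 = 3, A_3 = 2, A_4 = 3, A_5 = 3, A_6 = 1. Minimum distance d = 1.

Enumerate all 2^4 = 16 messages m ∈ F_2^4.
For each, compute codeword c = mG in F_2^6, then tally its weight.
  m = 0000 → c = 000000, weight = 0.
  m = 1000 → c = 111000, weight = 3.
  m = 0100 → c = 011000, weight = 2.
  m = 1100 → c = 100000, weight = 1.
  m = 0010 → c = 111111, weight = 6.
  m = 1010 → c = 000111, weight = 3.
  m = 0110 → c = 100111, weight = 4.
  m = 1110 → c = 011111, weight = 5.
  m = 0001 → c = 110000, weight = 2.
  m = 1001 → c = 001000, weight = 1.
  m = 0101 → c = 101000, weight = 2.
  m = 1101 → c = 010000, weight = 1.
  m = 0011 → c = 001111, weight = 4.
  m = 1011 → c = 110111, weight = 5.
  m = 0111 → c = 010111, weight = 4.
  m = 1111 → c = 101111, weight = 5.
Tally weights:
  weight 0: 1 codewords.
  weight 1: 3 codewords.
  weight 2: 3 codewords.
  weight 3: 2 codewords.
  weight 4: 3 codewords.
  weight 5: 3 codewords.
  weight 6: 1 codewords.
Minimum distance d = smallest w > 0 with A_w > 0 = 1.
Sanity: Σ A_w = 16 = 2^4 = 16 ✓.


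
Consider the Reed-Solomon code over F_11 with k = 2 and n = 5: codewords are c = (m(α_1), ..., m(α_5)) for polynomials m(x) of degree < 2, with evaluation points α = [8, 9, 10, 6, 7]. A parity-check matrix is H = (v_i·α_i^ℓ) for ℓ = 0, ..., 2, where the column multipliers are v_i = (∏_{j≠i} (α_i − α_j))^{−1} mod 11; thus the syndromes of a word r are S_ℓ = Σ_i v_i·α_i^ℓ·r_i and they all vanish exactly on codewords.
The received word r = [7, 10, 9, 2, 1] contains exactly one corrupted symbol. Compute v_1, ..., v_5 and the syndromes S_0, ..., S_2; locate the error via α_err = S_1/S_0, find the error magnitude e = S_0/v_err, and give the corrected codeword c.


S = (10, 3, 2), error at position 1, error magnitude e = 7, c = [0, 10, 9, 2, 1].

Step 1: column multipliers v_i = (∏_{j≠i}(α_i − α_j))^{−1} mod 11.
  i = 1 (α = 8): (8−9)(8−10)(8−6)(8−7) = (−1)·(−2)·2·1 = 4 ≡ 4, so v_1 = 4^{−1} = 3 (mod 11).
  i = 2 (α = 9): (9−8)(9−10)(9−6)(9−7) = 1·(−1)·3·2 = −6 ≡ 5, so v_2 = 5^{−1} = 9 (mod 11).
  i = 3 (α = 10): (10−8)(10−9)(10−6)(10−7) = 2·1·4·3 = 24 ≡ 2, so v_3 = 2^{−1} = 6 (mod 11).
  i = 4 (α = 6): (6−8)(6−9)(6−10)(6−7) = (−2)·(−3)·(−4)·(−1) = 24 ≡ 2, so v_4 = 2^{−1} = 6 (mod 11).
  i = 5 (α = 7): (7−8)(7−9)(7−10)(7−6) = (−1)·(−2)·(−3)·1 = −6 ≡ 5, so v_5 = 5^{−1} = 9 (mod 11).
  v = [3, 9, 6, 6, 9].
Step 2: syndromes of r = [7, 10, 9, 2, 1] (all sums mod 11).
  S_0 = Σ v_i r_i = 3·7 + 9·10 + 6·9 + 6·2 + 9·1 = 186 ≡ 10.
  S_1 = Σ v_i α_i r_i = 3·8·7 + 9·9·10 + 6·10·9 + 6·6·2 + 9·7·1 = 1653 ≡ 3.
  α_i^2 mod 11 = [9, 4, 1, 3, 5].
  S_2 = Σ v_i α_i^2 r_i = 3·9·7 + 9·4·10 + 6·1·9 + 6·3·2 + 9·5·1 = 684 ≡ 2.
  S = (10, 3, 2) ≠ 0, so r is not a codeword (an error is present).
Step 3: locate the error. For a single error e at position i, S_ℓ = v_i·e·α_i^ℓ, so α_err = S_1/S_0.
  S_0^{−1} = 10^{−1} = 10 (mod 11), so α_err = 3·10 = 30 ≡ 8 = α_1. Error position i = 1.
  Consistency check: S_2/S_1 = 2·4 = 8 ≡ 8 = α_err ✓ (single-error assumption holds).
Step 4: error magnitude e = S_0/v_1 = S_0·∏_{j≠1}(α_1 − α_j) = 10·4 = 40 ≡ 7 (mod 11).
Step 5: correct position 1: c_1 = r_1 − e = 7 − 7 ≡ 0 (mod 11). Hence c = [0, 10, 9, 2, 1].
  Check: interpolating c through the α_i gives m(x) = 8 + 10·x (degree < 2) with m(α_i) = c_i for every i, so c is indeed a codeword.


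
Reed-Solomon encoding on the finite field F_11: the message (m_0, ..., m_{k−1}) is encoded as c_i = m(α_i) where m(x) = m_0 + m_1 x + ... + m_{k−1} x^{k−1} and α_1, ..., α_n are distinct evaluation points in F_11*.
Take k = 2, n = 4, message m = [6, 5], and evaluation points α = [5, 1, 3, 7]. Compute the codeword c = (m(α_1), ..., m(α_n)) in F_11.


c = [9, 0, 10, 8]

Message polynomial: m(x) = 6 + 5·x (mod 11).
For each evaluation point α_i, compute m(α_i) mod 11:
  α_1 = 5: Horner steps 5 → 9, so m(5) = 9.
  α_2 = 1: Horner steps 5 → 0, so m(1) = 0.
  α_3 = 3: Horner steps 5 → 10, so m(3) = 10.
  α_4 = 7: Horner steps 5 → 8, so m(7) = 8.
Codeword c = [9, 0, 10, 8] ∈ F_11^4.


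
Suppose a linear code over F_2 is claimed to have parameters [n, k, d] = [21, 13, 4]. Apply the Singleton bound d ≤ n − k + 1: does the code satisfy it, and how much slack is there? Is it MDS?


Singleton RHS = n − k + 1 = 9, slack = 5, bound satisfied, not MDS.

Singleton bound: d ≤ n − k + 1.
Here n = 21, k = 13, so n − k + 1 = 9.
Given d = 4, check d ≤ 9: YES.
Slack = (n − k + 1) − d = 5.
The code is NOT MDS (slack = 5 > 0).
Description: the claimed parameters are [21, 13, 4]_2; such a code would be non-MDS.


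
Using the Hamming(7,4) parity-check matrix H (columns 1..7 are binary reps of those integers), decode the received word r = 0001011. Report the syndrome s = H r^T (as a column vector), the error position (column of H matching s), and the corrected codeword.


s = (1, 0, 1)^T, error position = 5, corrected codeword c = 0001111

Compute s = H r^T mod 2 one row at a time:
  s_1 = 1 + 0 + 1 + 1 = 3 ≡ 1 (mod 2).
  s_2 = 0 + 0 + 1 + 1 = 2 ≡ 0 (mod 2).
  s_3 = 0 + 0 + 0 + 1 = 1 ≡ 1 (mod 2).
s = (1, 0, 1)^T — this equals column 5 of H (binary 101), so error is at position 5.
Correct: flip bit 5 of r = 0001011 to get c = 0001111.


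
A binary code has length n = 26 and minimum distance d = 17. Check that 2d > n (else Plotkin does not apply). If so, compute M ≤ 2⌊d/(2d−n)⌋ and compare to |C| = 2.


Plotkin bound M ≤ 4; given |C| = 2 ≤ bound (satisfied).

Check applicability: 2d = 34, n = 26.
2d − n = 8 > 0, so Plotkin applies.
Compute d/(2d−n) = 17/8 ≈ 2.1250.
⌊d/(2d−n)⌋ = 2.
Plotkin bound: M ≤ 2·2 = 4.
Given |C| = 2, check: satisfied.
This |C| is below the Plotkin bound.


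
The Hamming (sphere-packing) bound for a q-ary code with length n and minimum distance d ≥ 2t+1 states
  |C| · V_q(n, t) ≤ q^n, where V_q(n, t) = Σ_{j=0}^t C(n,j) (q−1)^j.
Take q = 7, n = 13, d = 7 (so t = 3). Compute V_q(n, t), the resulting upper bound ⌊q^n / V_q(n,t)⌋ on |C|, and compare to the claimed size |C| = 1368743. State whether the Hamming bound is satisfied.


V_q(n, t) = 64663, q^n = 96889010407, Hamming bound = 1498368, |C| = 1368743 ≤ bound (satisfied).

Step 1: Compute V_q(n, t) = Σ_{j=0}^3 C(n, j) (q−1)^j.
  j = 0: C(13,0)·(6)^0 = 1·1 = 1.
  j = 1: C(13,1)·(6)^1 = 13·6 = 78.
  j = 2: C(13,2)·(6)^2 = 78·36 = 2808.
  j = 3: C(13,3)·(6)^3 = 286·216 = 61776.
  V_q(n, t) = 1 + 78 + 2808 + 61776 = 64663.
Step 2: q^n = 7^13 = 96889010407.
Step 3: Hamming bound ⌊q^n / V_q(n,t)⌋ = ⌊96889010407/64663⌋ = 1498368.
Step 4: Compare |C| = 1368743 to 1498368: satisfied.
The claimed |C| lies below the Hamming bound.


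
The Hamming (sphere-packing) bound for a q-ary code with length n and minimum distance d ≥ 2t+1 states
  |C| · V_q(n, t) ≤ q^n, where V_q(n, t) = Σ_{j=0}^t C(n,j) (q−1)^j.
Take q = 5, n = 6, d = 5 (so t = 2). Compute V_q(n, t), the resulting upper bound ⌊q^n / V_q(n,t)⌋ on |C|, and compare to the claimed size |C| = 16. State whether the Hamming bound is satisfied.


V_q(n, t) = 265, q^n = 15625, Hamming bound = 58, |C| = 16 ≤ bound (satisfied).

Step 1: Compute V_q(n, t) = Σ_{j=0}^2 C(n, j) (q−1)^j.
  j = 0: C(6,0)·(4)^0 = 1·1 = 1.
  j = 1: C(6,1)·(4)^1 = 6·4 = 24.
  j = 2: C(6,2)·(4)^2 = 15·16 = 240.
  V_q(n, t) = 1 + 24 + 240 = 265.
Step 2: q^n = 5^6 = 15625.
Step 3: Hamming bound ⌊q^n / V_q(n,t)⌋ = ⌊15625/265⌋ = 58.
Step 4: Compare |C| = 16 to 58: satisfied.
The claimed |C| lies below the Hamming bound.


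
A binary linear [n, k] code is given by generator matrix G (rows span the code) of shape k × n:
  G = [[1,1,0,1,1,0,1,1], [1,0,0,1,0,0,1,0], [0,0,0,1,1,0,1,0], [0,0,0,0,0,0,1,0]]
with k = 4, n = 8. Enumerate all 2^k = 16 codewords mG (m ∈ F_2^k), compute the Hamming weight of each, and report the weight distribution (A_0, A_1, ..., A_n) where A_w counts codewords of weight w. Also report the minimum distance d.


Weight distribution: A_0 = 1, A_1 = 1, A_2 = 3, A_3 = 6, A_4 = 3, A_5 = 1, A_6 = 1. Minimum distance d = 1.

Enumerate all 2^4 = 16 messages m ∈ F_2^4.
For each, compute codeword c = mG in F_2^8, then tally its weight.
  m = 0000 → c = 00000000, weight = 0.
  m = 1000 → c = 11011011, weight = 6.
  m = 0100 → c = 10010010, weight = 3.
  m = 1100 → c = 01001001, weight = 3.
  m = 0010 → c = 00011010, weight = 3.
  m = 1010 → c = 11000001, weight = 3.
  m = 0110 → c = 10001000, weight = 2.
  m = 1110 → c = 01010011, weight = 4.
  m = 0001 → c = 00000010, weight = 1.
  m = 1001 → c = 11011001, weight = 5.
  m = 0101 → c = 10010000, weight = 2.
  m = 1101 → c = 01001011, weight = 4.
  m = 0011 → c = 00011000, weight = 2.
  m = 1011 → c = 11000011, weight = 4.
  m = 0111 → c = 10001010, weight = 3.
  m = 1111 → c = 01010001, weight = 3.
Tally weights:
  weight 0: 1 codewords.
  weight 1: 1 codewords.
  weight 2: 3 codewords.
  weight 3: 6 codewords.
  weight 4: 3 codewords.
  weight 5: 1 codewords.
  weight 6: 1 codewords.
Minimum distance d = smallest w > 0 with A_w > 0 = 1.
Sanity: Σ A_w = 16 = 2^4 = 16 ✓.


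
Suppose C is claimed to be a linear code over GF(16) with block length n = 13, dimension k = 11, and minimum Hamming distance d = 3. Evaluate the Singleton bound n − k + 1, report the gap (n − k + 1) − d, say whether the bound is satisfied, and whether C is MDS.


Singleton RHS = n − k + 1 = 3, slack = 0, bound satisfied, MDS.

Singleton bound: d ≤ n − k + 1.
Here n = 13, k = 11, so n − k + 1 = 3.
Given d = 3, check d ≤ 3: YES.
Slack = (n − k + 1) − d = 0.
The code is MDS (slack = 0).
Description: the claimed parameters are [13, 11, 3]_16; such a code would be MDS (meets Singleton bound).


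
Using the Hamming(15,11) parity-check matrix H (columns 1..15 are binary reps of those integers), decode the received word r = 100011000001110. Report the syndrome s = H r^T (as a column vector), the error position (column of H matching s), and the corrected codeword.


s = (1, 1, 0, 1)^T, error position = 13, corrected codeword c = 100011000001010

Compute s = H r^T mod 2 one row at a time:
  s_1 = 0 + 0 + 0 + 0 + 1 + 1 + 1 + 0 = 3 ≡ 1 (mod 2).
  s_2 = 0 + 1 + 1 + 0 + 1 + 1 + 1 + 0 = 5 ≡ 1 (mod 2).
  s_3 = 0 + 0 + 1 + 0 + 0 + 0 + 1 + 0 = 2 ≡ 0 (mod 2).
  s_4 = 1 + 0 + 1 + 0 + 0 + 0 + 1 + 0 = 3 ≡ 1 (mod 2).
s = (1, 1, 0, 1)^T — this equals column 13 of H (binary 1101), so error is at position 13.
Correct: flip bit 13 of r = 100011000001110 to get c = 100011000001010.


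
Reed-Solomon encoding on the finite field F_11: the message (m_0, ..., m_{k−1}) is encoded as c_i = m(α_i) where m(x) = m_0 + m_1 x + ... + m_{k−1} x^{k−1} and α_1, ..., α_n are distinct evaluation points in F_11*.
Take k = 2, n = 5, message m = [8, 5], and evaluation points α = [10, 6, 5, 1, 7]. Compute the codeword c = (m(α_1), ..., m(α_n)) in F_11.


c = [3, 5, 0, 2, 10]

Message polynomial: m(x) = 8 + 5·x (mod 11).
For each evaluation point α_i, compute m(α_i) mod 11:
  α_1 = 10: Horner steps 5 → 3, so m(10) = 3.
  α_2 = 6: Horner steps 5 → 5, so m(6) = 5.
  α_3 = 5: Horner steps 5 → 0, so m(5) = 0.
  α_4 = 1: Horner steps 5 → 2, so m(1) = 2.
  α_5 = 7: Horner steps 5 → 10, so m(7) = 10.
Codeword c = [3, 5, 0, 2, 10] ∈ F_11^5.


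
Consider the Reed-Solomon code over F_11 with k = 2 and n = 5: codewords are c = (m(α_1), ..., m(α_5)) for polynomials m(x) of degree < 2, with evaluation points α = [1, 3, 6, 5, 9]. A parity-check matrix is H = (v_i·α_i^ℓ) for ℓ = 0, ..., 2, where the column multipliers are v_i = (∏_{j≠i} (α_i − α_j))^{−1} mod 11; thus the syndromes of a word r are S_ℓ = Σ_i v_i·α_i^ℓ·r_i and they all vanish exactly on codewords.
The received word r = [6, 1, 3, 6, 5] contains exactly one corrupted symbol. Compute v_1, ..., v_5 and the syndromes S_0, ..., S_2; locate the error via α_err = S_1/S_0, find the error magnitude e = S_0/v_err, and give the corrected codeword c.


S = (10, 10, 10), error at position 1, error magnitude e = 10, c = [7, 1, 3, 6, 5].

Step 1: column multipliers v_i = (∏_{j≠i}(α_i − α_j))^{−1} mod 11.
  i = 1 (α = 1): (1−3)(1−6)(1−5)(1−9) = (−2)·(−5)·(−4)·(−8) = 320 ≡ 1, so v_1 = 1^{−1} = 1 (mod 11).
  i = 2 (α = 3): (3−1)(3−6)(3−5)(3−9) = 2·(−3)·(−2)·(−6) = −72 ≡ 5, so v_2 = 5^{−1} = 9 (mod 11).
  i = 3 (α = 6): (6−1)(6−3)(6−5)(6−9) = 5·3·1·(−3) = −45 ≡ 10, so v_3 = 10^{−1} = 10 (mod 11).
  i = 4 (α = 5): (5−1)(5−3)(5−6)(5−9) = 4·2·(−1)·(−4) = 32 ≡ 10, so v_4 = 10^{−1} = 10 (mod 11).
  i = 5 (α = 9): (9−1)(9−3)(9−6)(9−5) = 8·6·3·4 = 576 ≡ 4, so v_5 = 4^{−1} = 3 (mod 11).
  v = [1, 9, 10, 10, 3].
Step 2: syndromes of r = [6, 1, 3, 6, 5] (all sums mod 11).
  S_0 = Σ v_i r_i = 1·6 + 9·1 + 10·3 + 10·6 + 3·5 = 120 ≡ 10.
  S_1 = Σ v_i α_i r_i = 1·1·6 + 9·3·1 + 10·6·3 + 10·5·6 + 3·9·5 = 648 ≡ 10.
  α_i^2 mod 11 = [1, 9, 3, 3, 4].
  S_2 = Σ v_i α_i^2 r_i = 1·1·6 + 9·9·1 + 10·3·3 + 10·3·6 + 3·4·5 = 417 ≡ 10.
  S = (10, 10, 10) ≠ 0, so r is not a codeword (an error is present).
Step 3: locate the error. For a single error e at position i, S_ℓ = v_i·e·α_i^ℓ, so α_err = S_1/S_0.
  S_0^{−1} = 10^{−1} = 10 (mod 11), so α_err = 10·10 = 100 ≡ 1 = α_1. Error position i = 1.
  Consistency check: S_2/S_1 = 10·10 = 100 ≡ 1 = α_err ✓ (single-error assumption holds).
Step 4: error magnitude e = S_0/v_1 = S_0·∏_{j≠1}(α_1 − α_j) = 10·1 = 10 ≡ 10 (mod 11).
Step 5: correct position 1: c_1 = r_1 − e = 6 − 10 ≡ 7 (mod 11). Hence c = [7, 1, 3, 6, 5].
  Check: interpolating c through the α_i gives m(x) = 10 + 8·x (degree < 2) with m(α_i) = c_i for every i, so c is indeed a codeword.


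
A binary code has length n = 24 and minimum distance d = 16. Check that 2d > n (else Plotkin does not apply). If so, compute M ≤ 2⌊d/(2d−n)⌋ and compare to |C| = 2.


Plotkin bound M ≤ 4; given |C| = 2 ≤ bound (satisfied).

Check applicability: 2d = 32, n = 24.
2d − n = 8 > 0, so Plotkin applies.
Compute d/(2d−n) = 16/8 ≈ 2.0000.
⌊d/(2d−n)⌋ = 2.
Plotkin bound: M ≤ 2·2 = 4.
Given |C| = 2, check: satisfied.
This |C| is below the Plotkin bound.


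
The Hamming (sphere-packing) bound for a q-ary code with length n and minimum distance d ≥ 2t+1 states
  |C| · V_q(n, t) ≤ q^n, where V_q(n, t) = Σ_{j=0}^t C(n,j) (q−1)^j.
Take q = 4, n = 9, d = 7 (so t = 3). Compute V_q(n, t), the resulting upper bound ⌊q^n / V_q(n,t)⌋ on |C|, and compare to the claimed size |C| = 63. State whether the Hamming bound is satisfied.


V_q(n, t) = 2620, q^n = 262144, Hamming bound = 100, |C| = 63 ≤ bound (satisfied).

Step 1: Compute V_q(n, t) = Σ_{j=0}^3 C(n, j) (q−1)^j.
  j = 0: C(9,0)·(3)^0 = 1·1 = 1.
  j = 1: C(9,1)·(3)^1 = 9·3 = 27.
  j = 2: C(9,2)·(3)^2 = 36·9 = 324.
  j = 3: C(9,3)·(3)^3 = 84·27 = 2268.
  V_q(n, t) = 1 + 27 + 324 + 2268 = 2620.
Step 2: q^n = 4^9 = 262144.
Step 3: Hamming bound ⌊q^n / V_q(n,t)⌋ = ⌊262144/2620⌋ = 100.
Step 4: Compare |C| = 63 to 100: satisfied.
The claimed |C| lies below the Hamming bound.


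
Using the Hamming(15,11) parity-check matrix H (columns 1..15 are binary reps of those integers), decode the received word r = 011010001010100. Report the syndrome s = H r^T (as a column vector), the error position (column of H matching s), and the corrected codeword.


s = (1, 0, 1, 1)^T, error position = 11, corrected codeword c = 011010001000100

Compute s = H r^T mod 2 one row at a time:
  s_1 = 0 + 1 + 0 + 1 + 0 + 1 + 0 + 0 = 3 ≡ 1 (mod 2).
  s_2 = 0 + 1 + 0 + 0 + 0 + 1 + 0 + 0 = 2 ≡ 0 (mod 2).
  s_3 = 1 + 1 + 0 + 0 + 0 + 1 + 0 + 0 = 3 ≡ 1 (mod 2).
  s_4 = 0 + 1 + 1 + 0 + 1 + 1 + 1 + 0 = 5 ≡ 1 (mod 2).
s = (1, 0, 1, 1)^T — this equals column 11 of H (binary 1011), so error is at position 11.
Correct: flip bit 11 of r = 011010001010100 to get c = 011010001000100.


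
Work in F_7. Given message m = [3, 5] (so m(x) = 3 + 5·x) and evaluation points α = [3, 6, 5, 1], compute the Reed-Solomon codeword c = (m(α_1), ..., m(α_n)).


c = [4, 5, 0, 1]

Message polynomial: m(x) = 3 + 5·x (mod 7).
For each evaluation point α_i, compute m(α_i) mod 7:
  α_1 = 3: Horner steps 5 → 4, so m(3) = 4.
  α_2 = 6: Horner steps 5 → 5, so m(6) = 5.
  α_3 = 5: Horner steps 5 → 0, so m(5) = 0.
  α_4 = 1: Horner steps 5 → 1, so m(1) = 1.
Codeword c = [4, 5, 0, 1] ∈ F_7^4.


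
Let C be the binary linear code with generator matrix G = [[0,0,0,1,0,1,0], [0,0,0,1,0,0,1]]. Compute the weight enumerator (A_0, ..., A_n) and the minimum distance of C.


Weight distribution: A_0 = 1, A_2 = 3. Minimum distance d = 2.

Enumerate all 2^2 = 4 messages m ∈ F_2^2.
For each, compute codeword c = mG in F_2^7, then tally its weight.
  m = 00 → c = 0000000, weight = 0.
  m = 10 → c = 0001010, weight = 2.
  m = 01 → c = 0001001, weight = 2.
  m = 11 → c = 0000011, weight = 2.
Tally weights:
  weight 0: 1 codewords.
  weight 2: 3 codewords.
Minimum distance d = smallest w > 0 with A_w > 0 = 2.
Sanity: Σ A_w = 4 = 2^2 = 4 ✓.


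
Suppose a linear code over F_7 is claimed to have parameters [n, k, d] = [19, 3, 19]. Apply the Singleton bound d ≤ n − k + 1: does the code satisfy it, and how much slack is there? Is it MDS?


Singleton RHS = n − k + 1 = 17, slack = -2, bound violated (no such code; not MDS).

Singleton bound: d ≤ n − k + 1.
Here n = 19, k = 3, so n − k + 1 = 17.
Given d = 19, check d ≤ 17: NO.
Slack = (n − k + 1) − d = -2.
The slack is negative: d = 19 exceeds n − k + 1 = 17 by 2, so the Singleton bound is violated and no linear [19, 3, 19]_7 code can exist. In particular it is not MDS (MDS requires d = n − k + 1 exactly).
Description: the claimed parameters are [19, 3, 19]_7; such a code would be impossible (violates the Singleton bound).


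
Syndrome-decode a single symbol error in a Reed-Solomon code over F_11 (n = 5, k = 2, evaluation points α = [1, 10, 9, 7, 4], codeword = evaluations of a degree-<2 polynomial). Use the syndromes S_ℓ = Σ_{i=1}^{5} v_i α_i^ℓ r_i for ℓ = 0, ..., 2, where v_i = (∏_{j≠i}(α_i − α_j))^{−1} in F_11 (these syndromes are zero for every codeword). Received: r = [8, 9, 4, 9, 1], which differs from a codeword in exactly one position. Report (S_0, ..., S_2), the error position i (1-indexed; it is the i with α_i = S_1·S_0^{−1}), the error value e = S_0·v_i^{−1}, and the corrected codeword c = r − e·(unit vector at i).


S = (9, 8, 1), error at position 4, error magnitude e = 4, c = [8, 9, 4, 5, 1].

Step 1: column multipliers v_i = (∏_{j≠i}(α_i − α_j))^{−1} mod 11.
  i = 1 (α = 1): (1−10)(1−9)(1−7)(1−4) = (−9)·(−8)·(−6)·(−3) = 1296 ≡ 9, so v_1 = 9^{−1} = 5 (mod 11).
  i = 2 (α = 10): (10−1)(10−9)(10−7)(10−4) = 9·1·3·6 = 162 ≡ 8, so v_2 = 8^{−1} = 7 (mod 11).
  i = 3 (α = 9): (9−1)(9−10)(9−7)(9−4) = 8·(−1)·2·5 = −80 ≡ 8, so v_3 = 8^{−1} = 7 (mod 11).
  i = 4 (α = 7): (7−1)(7−10)(7−9)(7−4) = 6·(−3)·(−2)·3 = 108 ≡ 9, so v_4 = 9^{−1} = 5 (mod 11).
  i = 5 (α = 4): (4−1)(4−10)(4−9)(4−7) = 3·(−6)·(−5)·(−3) = −270 ≡ 5, so v_5 = 5^{−1} = 9 (mod 11).
  v = [5, 7, 7, 5, 9].
Step 2: syndromes of r = [8, 9, 4, 9, 1] (all sums mod 11).
  S_0 = Σ v_i r_i = 5·8 + 7·9 + 7·4 + 5·9 + 9·1 = 185 ≡ 9.
  S_1 = Σ v_i α_i r_i = 5·1·8 + 7·10·9 + 7·9·4 + 5·7·9 + 9·4·1 = 1273 ≡ 8.
  α_i^2 mod 11 = [1, 1, 4, 5, 5].
  S_2 = Σ v_i α_i^2 r_i = 5·1·8 + 7·1·9 + 7·4·4 + 5·5·9 + 9·5·1 = 485 ≡ 1.
  S = (9, 8, 1) ≠ 0, so r is not a codeword (an error is present).
Step 3: locate the error. For a single error e at position i, S_ℓ = v_i·e·α_i^ℓ, so α_err = S_1/S_0.
  S_0^{−1} = 9^{−1} = 5 (mod 11), so α_err = 8·5 = 40 ≡ 7 = α_4. Error position i = 4.
  Consistency check: S_2/S_1 = 1·7 = 7 ≡ 7 = α_err ✓ (single-error assumption holds).
Step 4: error magnitude e = S_0/v_4 = S_0·∏_{j≠4}(α_4 − α_j) = 9·9 = 81 ≡ 4 (mod 11).
Step 5: correct position 4: c_4 = r_4 − e = 9 − 4 ≡ 5 (mod 11). Hence c = [8, 9, 4, 5, 1].
  Check: interpolating c through the α_i gives m(x) = 3 + 5·x (degree < 2) with m(α_i) = c_i for every i, so c is indeed a codeword.


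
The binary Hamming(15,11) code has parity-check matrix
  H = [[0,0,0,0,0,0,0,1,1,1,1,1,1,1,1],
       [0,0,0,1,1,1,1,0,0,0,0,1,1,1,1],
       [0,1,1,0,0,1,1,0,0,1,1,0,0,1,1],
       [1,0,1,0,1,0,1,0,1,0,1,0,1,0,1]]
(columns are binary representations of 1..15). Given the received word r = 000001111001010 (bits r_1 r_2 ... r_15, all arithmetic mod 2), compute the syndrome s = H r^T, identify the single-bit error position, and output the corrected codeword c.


s = (0, 0, 1, 0)^T, error position = 2, corrected codeword c = 010001111001010

Compute s = H r^T mod 2 one row at a time:
  s_1 = 1 + 1 + 0 + 0 + 1 + 0 + 1 + 0 = 4 ≡ 0 (mod 2).
  s_2 = 0 + 0 + 1 + 1 + 1 + 0 + 1 + 0 = 4 ≡ 0 (mod 2).
  s_3 = 0 + 0 + 1 + 1 + 0 + 0 + 1 + 0 = 3 ≡ 1 (mod 2).
  s_4 = 0 + 0 + 0 + 1 + 1 + 0 + 0 + 0 = 2 ≡ 0 (mod 2).
s = (0, 0, 1, 0)^T — this equals column 2 of H (binary 0010), so error is at position 2.
Correct: flip bit 2 of r = 000001111001010 to get c = 010001111001010.


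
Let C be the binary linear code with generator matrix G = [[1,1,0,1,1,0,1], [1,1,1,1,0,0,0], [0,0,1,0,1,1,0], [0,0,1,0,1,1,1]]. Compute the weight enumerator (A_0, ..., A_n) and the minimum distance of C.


Weight distribution: A_0 = 1, A_1 = 2, A_2 = 2, A_3 = 2, A_4 = 3, A_5 = 4, A_6 = 2. Minimum distance d = 1.

Enumerate all 2^4 = 16 messages m ∈ F_2^4.
For each, compute codeword c = mG in F_2^7, then tally its weight.
  m = 0000 → c = 0000000, weight = 0.
  m = 1000 → c = 1101101, weight = 5.
  m = 0100 → c = 1111000, weight = 4.
  m = 1100 → c = 0010101, weight = 3.
  m = 0010 → c = 0010110, weight = 3.
  m = 1010 → c = 1111011, weight = 6.
  m = 0110 → c = 1101110, weight = 5.
  m = 1110 → c = 0000011, weight = 2.
  m = 0001 → c = 0010111, weight = 4.
  m = 1001 → c = 1111010, weight = 5.
  m = 0101 → c = 1101111, weight = 6.
  m = 1101 → c = 0000010, weight = 1.
  m = 0011 → c = 0000001, weight = 1.
  m = 1011 → c = 1101100, weight = 4.
  m = 0111 → c = 1111001, weight = 5.
  m = 1111 → c = 0010100, weight = 2.
Tally weights:
  weight 0: 1 codewords.
  weight 1: 2 codewords.
  weight 2: 2 codewords.
  weight 3: 2 codewords.
  weight 4: 3 codewords.
  weight 5: 4 codewords.
  weight 6: 2 codewords.
Minimum distance d = smallest w > 0 with A_w > 0 = 1.
Sanity: Σ A_w = 16 = 2^4 = 16 ✓.


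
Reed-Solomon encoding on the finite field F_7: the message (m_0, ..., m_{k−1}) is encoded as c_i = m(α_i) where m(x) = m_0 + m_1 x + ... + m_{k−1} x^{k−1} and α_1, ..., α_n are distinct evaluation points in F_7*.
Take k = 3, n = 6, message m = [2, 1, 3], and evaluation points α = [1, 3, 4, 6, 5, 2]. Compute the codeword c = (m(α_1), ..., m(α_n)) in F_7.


c = [6, 4, 5, 4, 5, 2]

Message polynomial: m(x) = 2 + 1·x + 3·x^2 (mod 7).
For each evaluation point α_i, compute m(α_i) mod 7:
  α_1 = 1: Horner steps 3 → 4 → 6, so m(1) = 6.
  α_2 = 3: Horner steps 3 → 3 → 4, so m(3) = 4.
  α_3 = 4: Horner steps 3 → 6 → 5, so m(4) = 5.
  α_4 = 6: Horner steps 3 → 5 → 4, so m(6) = 4.
  α_5 = 5: Horner steps 3 → 2 → 5, so m(5) = 5.
  α_6 = 2: Horner steps 3 → 0 → 2, so m(2) = 2.
Codeword c = [6, 4, 5, 4, 5, 2] ∈ F_7^6.


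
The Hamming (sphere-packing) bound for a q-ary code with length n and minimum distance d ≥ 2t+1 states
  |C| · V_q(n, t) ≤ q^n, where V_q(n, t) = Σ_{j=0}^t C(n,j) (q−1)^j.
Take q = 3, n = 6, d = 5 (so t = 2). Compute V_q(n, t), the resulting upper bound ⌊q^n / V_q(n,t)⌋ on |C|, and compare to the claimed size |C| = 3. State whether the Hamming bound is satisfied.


V_q(n, t) = 73, q^n = 729, Hamming bound = 9, |C| = 3 ≤ bound (satisfied).

Step 1: Compute V_q(n, t) = Σ_{j=0}^2 C(n, j) (q−1)^j.
  j = 0: C(6,0)·(2)^0 = 1·1 = 1.
  j = 1: C(6,1)·(2)^1 = 6·2 = 12.
  j = 2: C(6,2)·(2)^2 = 15·4 = 60.
  V_q(n, t) = 1 + 12 + 60 = 73.
Step 2: q^n = 3^6 = 729.
Step 3: Hamming bound ⌊q^n / V_q(n,t)⌋ = ⌊729/73⌋ = 9.
Step 4: Compare |C| = 3 to 9: satisfied.
The claimed |C| lies below the Hamming bound.


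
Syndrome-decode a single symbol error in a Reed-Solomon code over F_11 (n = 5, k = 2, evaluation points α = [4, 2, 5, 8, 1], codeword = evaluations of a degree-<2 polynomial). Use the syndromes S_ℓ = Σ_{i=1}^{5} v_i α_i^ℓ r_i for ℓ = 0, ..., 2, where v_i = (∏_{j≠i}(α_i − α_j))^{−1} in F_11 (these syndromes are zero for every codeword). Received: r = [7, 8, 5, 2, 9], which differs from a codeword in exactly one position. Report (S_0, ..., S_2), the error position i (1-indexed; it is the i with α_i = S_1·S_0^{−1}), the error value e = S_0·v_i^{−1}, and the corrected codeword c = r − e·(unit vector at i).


S = (6, 2, 8), error at position 1, error magnitude e = 1, c = [6, 8, 5, 2, 9].

Step 1: column multipliers v_i = (∏_{j≠i}(α_i − α_j))^{−1} mod 11.
  i = 1 (α = 4): (4−2)(4−5)(4−8)(4−1) = 2·(−1)·(−4)·3 = 24 ≡ 2, so v_1 = 2^{−1} = 6 (mod 11).
  i = 2 (α = 2): (2−4)(2−5)(2−8)(2−1) = (−2)·(−3)·(−6)·1 = −36 ≡ 8, so v_2 = 8^{−1} = 7 (mod 11).
  i = 3 (α = 5): (5−4)(5−2)(5−8)(5−1) = 1·3·(−3)·4 = −36 ≡ 8, so v_3 = 8^{−1} = 7 (mod 11).
  i = 4 (α = 8): (8−4)(8−2)(8−5)(8−1) = 4·6·3·7 = 504 ≡ 9, so v_4 = 9^{−1} = 5 (mod 11).
  i = 5 (α = 1): (1−4)(1−2)(1−5)(1−8) = (−3)·(−1)·(−4)·(−7) = 84 ≡ 7, so v_5 = 7^{−1} = 8 (mod 11).
  v = [6, 7, 7, 5, 8].
Step 2: syndromes of r = [7, 8, 5, 2, 9] (all sums mod 11).
  S_0 = Σ v_i r_i = 6·7 + 7·8 + 7·5 + 5·2 + 8·9 = 215 ≡ 6.
  S_1 = Σ v_i α_i r_i = 6·4·7 + 7·2·8 + 7·5·5 + 5·8·2 + 8·1·9 = 607 ≡ 2.
  α_i^2 mod 11 = [5, 4, 3, 9, 1].
  S_2 = Σ v_i α_i^2 r_i = 6·5·7 + 7·4·8 + 7·3·5 + 5·9·2 + 8·1·9 = 701 ≡ 8.
  S = (6, 2, 8) ≠ 0, so r is not a codeword (an error is present).
Step 3: locate the error. For a single error e at position i, S_ℓ = v_i·e·α_i^ℓ, so α_err = S_1/S_0.
  S_0^{−1} = 6^{−1} = 2 (mod 11), so α_err = 2·2 = 4 ≡ 4 = α_1. Error position i = 1.
  Consistency check: S_2/S_1 = 8·6 = 48 ≡ 4 = α_err ✓ (single-error assumption holds).
Step 4: error magnitude e = S_0/v_1 = S_0·∏_{j≠1}(α_1 − α_j) = 6·2 = 12 ≡ 1 (mod 11).
Step 5: correct position 1: c_1 = r_1 − e = 7 − 1 ≡ 6 (mod 11). Hence c = [6, 8, 5, 2, 9].
  Check: interpolating c through the α_i gives m(x) = 10 + 10·x (degree < 2) with m(α_i) = c_i for every i, so c is indeed a codeword.


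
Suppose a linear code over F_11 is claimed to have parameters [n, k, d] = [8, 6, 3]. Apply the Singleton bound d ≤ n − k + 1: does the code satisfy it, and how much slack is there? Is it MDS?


Singleton RHS = n − k + 1 = 3, slack = 0, bound satisfied, MDS.

Singleton bound: d ≤ n − k + 1.
Here n = 8, k = 6, so n − k + 1 = 3.
Given d = 3, check d ≤ 3: YES.
Slack = (n − k + 1) − d = 0.
The code is MDS (slack = 0).
Description: the claimed parameters are [8, 6, 3]_11; such a code would be MDS (meets Singleton bound).
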